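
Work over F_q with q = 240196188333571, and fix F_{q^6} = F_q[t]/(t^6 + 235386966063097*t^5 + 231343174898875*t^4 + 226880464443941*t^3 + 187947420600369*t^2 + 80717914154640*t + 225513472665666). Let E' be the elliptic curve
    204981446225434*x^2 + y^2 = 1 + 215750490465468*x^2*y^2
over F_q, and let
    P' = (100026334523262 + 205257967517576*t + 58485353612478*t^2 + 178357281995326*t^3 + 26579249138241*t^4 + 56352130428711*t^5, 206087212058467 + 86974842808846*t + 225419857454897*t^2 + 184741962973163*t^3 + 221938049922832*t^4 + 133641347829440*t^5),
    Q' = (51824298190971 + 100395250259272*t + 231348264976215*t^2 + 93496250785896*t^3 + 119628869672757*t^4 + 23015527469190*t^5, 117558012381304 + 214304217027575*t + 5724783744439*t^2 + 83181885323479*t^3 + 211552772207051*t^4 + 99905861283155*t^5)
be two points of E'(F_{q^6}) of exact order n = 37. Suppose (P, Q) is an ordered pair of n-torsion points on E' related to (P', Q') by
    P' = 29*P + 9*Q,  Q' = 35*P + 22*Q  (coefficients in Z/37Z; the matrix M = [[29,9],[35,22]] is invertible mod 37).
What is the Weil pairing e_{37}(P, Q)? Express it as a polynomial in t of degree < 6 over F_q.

150347086893973 + 185893378523060*t + 151689911207163*t^2 + 117998363315874*t^3 + 42709782892065*t^4 + 84521422375950*t^5

Since e_{37}(P,P)=e_{37}(Q,Q)=1 and e_{37}(Q,P)=e_{37}(P,Q)^{-1}, expanding e_{37}(29*P + 9*Q,35*P + 22*Q) leaves e(P,Q)^det(M).
Inverting 27 mod 37: 11. Thus e_{37}(P,Q) = e(P',Q')^{11}.
Edwards->Montgomery: u=(1+y)/(1-y), v=u/x -> 170042125276541v^2=u^3+238051340365903u^2+u; then x_W=117405833106777u+150187385559674: y^2=x^3+113925248339123*x+53616356188505.
n = 37 = (100101)_2 (6 bits, wt 3); accumulate f_{37,P'}(Q'+S)/f_{37,P'}(S) along the 5-step ladder.
Miller gives e_{37}(P',Q') = 82119653853117 + 164878406618415*t + 112767277633442*t^2 + 101601110189858*t^3 + 230296094949536*t^4 + 6018389416583*t^5 in F_{240196188333571^6}.
(82119653853117 + 164878406618415*t + 112767277633442*t^2 + 101601110189858*t^3 + 230296094949536*t^4 + 6018389416583*t^5)^{11} mod (240196188333571,f) = 150347086893973 + 185893378523060*t + 151689911207163*t^2 + 117998363315874*t^3 + 42709782892065*t^4 + 84521422375950*t^5.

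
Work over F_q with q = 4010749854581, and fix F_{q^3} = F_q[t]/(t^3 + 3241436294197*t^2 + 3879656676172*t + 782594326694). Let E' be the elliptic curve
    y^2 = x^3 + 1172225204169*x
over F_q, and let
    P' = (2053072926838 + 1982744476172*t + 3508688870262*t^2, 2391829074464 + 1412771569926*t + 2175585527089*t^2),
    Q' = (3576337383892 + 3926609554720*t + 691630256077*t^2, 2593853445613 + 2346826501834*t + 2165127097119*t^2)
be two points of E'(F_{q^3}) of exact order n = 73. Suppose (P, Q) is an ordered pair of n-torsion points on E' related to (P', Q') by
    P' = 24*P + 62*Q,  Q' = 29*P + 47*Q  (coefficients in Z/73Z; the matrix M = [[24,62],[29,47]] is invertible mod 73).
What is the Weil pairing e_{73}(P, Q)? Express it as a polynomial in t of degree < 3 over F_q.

3913588767619 + 2752301292557*t + 3381844795012*t^2

Under M = [[24,62],[29,47]] in GL_2(Z/73), e_{73}(P',Q') = e_{73}(P,Q)^(24*47-62*29 mod 73).
So e_{73}(P,Q) = e_{73}(P',Q')^{28}, since 60*28 = 1 mod 73.
Build f_{73,P'} and f_{73,Q'} via the 7-bit ladder of 73=1001001_2; evaluate at shifted divisors; quotient in F_{4010749854581^3}.
Result: e(P',Q') = 554563761169 + 100327683205*t + 2399877115942*t^2.
(554563761169 + 100327683205*t + 2399877115942*t^2)^{28} mod (4010749854581,f) = 3913588767619 + 2752301292557*t + 3381844795012*t^2.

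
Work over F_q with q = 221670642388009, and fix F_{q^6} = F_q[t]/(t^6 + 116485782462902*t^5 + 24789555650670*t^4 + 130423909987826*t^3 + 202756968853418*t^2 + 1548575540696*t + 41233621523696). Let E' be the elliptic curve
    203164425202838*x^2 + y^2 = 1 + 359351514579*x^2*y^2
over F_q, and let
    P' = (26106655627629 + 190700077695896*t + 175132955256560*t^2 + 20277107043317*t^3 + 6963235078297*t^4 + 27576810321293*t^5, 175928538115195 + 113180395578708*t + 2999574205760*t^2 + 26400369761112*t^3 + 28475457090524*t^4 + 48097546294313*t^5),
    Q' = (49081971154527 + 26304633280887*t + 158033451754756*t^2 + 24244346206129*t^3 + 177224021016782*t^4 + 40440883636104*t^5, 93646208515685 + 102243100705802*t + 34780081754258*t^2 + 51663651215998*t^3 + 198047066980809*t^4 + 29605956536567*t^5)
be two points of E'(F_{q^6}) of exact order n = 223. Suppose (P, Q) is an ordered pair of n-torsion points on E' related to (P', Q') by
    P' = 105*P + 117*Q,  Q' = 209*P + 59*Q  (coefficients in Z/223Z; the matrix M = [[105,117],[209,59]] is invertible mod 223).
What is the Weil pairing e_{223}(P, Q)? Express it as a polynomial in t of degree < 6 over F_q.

e_{223} is bilinear + alternating on E[223], so e_{223}(105*P + 117*Q, 209*P + 59*Q) = e_{223}(P,Q)^(105*59-117*209).
det(M) mod 223 = 28; its inverse in (Z/223)^* is 8 (check: 28*8 mod 223 = 1).
Edwards a_E,d_E -> Montgomery A=30689917866409,B=155410169467672 -> Weierstrass 0,2784704886733 via alpha=70865736517571,beta=106118929019067.
Miller loop for e_{223} over F_{221670642388009^6}: bits of 223 = 11011111; 7 double steps + 6 add steps, l/v at each.
e_{223}(P',Q') = 221258593265970 + 83319738113058*t + 2969026880142*t^2 + 204128813294614*t^3 + 220536468858663*t^4 + 172508433394119*t^5.
e_{223}(P,Q) = (221258593265970 + 83319738113058*t + 2969026880142*t^2 + 204128813294614*t^3 + 220536468858663*t^4 + 172508433394119*t^5)^{8} = 128076117885498 + 160713592488209*t + 90972051410273*t^2 + 155186729520712*t^3 + 193153360306176*t^4 + 102197817426419*t^5.

128076117885498 + 160713592488209*t + 90972051410273*t^2 + 155186729520712*t^3 + 193153360306176*t^4 + 102197817426419*t^5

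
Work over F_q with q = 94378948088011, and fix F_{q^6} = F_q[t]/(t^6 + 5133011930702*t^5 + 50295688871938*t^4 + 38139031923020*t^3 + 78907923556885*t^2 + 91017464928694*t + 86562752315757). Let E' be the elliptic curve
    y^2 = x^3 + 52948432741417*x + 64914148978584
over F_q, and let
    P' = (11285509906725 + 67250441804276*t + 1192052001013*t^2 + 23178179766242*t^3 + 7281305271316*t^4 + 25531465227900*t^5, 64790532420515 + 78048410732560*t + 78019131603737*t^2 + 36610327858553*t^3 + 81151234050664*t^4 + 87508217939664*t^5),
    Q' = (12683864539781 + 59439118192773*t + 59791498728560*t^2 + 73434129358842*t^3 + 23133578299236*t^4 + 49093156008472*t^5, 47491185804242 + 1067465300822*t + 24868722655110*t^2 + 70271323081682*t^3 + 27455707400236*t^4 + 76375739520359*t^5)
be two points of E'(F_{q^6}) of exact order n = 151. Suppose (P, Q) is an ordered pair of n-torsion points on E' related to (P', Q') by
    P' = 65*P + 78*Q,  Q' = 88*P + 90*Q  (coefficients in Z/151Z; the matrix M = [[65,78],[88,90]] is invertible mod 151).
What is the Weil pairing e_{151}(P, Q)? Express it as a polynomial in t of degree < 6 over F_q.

Since e_{151}(P,P)=e_{151}(Q,Q)=1 and e_{151}(Q,P)=e_{151}(P,Q)^{-1}, expanding e_{151}(65*P + 78*Q,88*P + 90*Q) leaves e(P,Q)^det(M).
65*90 - 78*88 = -1014; reduced mod 151: det = 43, inverse 144.
Build f_{151,P'} and f_{151,Q'} via the 8-bit ladder of 151=10010111_2; evaluate at shifted divisors; quotient in F_{94378948088011^6}.
e_{151}(P',Q') = 71528134714788 + 91913404938746*t + 78695999422136*t^2 + 62955087254471*t^3 + 76007000844990*t^4 + 87506621285392*t^5.
Thus e_{151}(P,Q) = 83364417320372 + 7777968031243*t + 42743523974389*t^2 + 35960382553857*t^3 + 72175896517174*t^4 + 35129073270288*t^5.

83364417320372 + 7777968031243*t + 42743523974389*t^2 + 35960382553857*t^3 + 72175896517174*t^4 + 35129073270288*t^5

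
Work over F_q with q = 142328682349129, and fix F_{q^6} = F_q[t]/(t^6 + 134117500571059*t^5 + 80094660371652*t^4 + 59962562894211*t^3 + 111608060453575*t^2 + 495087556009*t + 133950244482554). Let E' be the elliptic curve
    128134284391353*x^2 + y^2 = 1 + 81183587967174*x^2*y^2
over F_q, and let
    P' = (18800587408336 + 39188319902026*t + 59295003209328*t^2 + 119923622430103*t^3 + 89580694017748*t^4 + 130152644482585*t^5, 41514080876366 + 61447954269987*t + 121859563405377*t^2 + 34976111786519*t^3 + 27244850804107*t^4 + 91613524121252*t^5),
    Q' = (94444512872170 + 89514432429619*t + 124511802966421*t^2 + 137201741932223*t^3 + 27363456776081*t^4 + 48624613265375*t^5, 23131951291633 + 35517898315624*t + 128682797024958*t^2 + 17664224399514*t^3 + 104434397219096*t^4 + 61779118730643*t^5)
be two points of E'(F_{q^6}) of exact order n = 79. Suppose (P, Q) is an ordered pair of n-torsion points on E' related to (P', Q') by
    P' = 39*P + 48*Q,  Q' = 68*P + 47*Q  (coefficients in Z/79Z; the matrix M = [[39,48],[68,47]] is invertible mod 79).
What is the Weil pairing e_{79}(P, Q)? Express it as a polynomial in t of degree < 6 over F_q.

The 79-Weil pairing on E[79] over F_{142328682349129} is alternating-bilinear: e_{79}(P',Q') = e_{79}(P,Q)^det(M).
det M = 39*47 - 48*68 = -1431 = 70 (mod 79); 70^{-1} = 35 (mod 79).
Edwards a_E,d_E -> Montgomery A=107230702794848,B=128922372024419 -> Weierstrass 0,22473546399472 via alpha=106050653234319,beta=47319844693327.
Run Miller on y^2=x^3+22473546399472 over F_{142328682349129}: ladder 1001111 (7 bits); e = f_P(D_Q)/f_Q(D_P).
The quotient is 99929298263932 + 62026474860134*t + 12164244139691*t^2 + 66707419014711*t^3 + 137028653735302*t^4 + 13319794894994*t^5.
Finally e_{79}(P,Q) = 99755384503628 + 46815143576528*t + 111495234912340*t^2 + 103251697742629*t^3 + 47424249794272*t^4 + 59588220514736*t^5.

99755384503628 + 46815143576528*t + 111495234912340*t^2 + 103251697742629*t^3 + 47424249794272*t^4 + 59588220514736*t^5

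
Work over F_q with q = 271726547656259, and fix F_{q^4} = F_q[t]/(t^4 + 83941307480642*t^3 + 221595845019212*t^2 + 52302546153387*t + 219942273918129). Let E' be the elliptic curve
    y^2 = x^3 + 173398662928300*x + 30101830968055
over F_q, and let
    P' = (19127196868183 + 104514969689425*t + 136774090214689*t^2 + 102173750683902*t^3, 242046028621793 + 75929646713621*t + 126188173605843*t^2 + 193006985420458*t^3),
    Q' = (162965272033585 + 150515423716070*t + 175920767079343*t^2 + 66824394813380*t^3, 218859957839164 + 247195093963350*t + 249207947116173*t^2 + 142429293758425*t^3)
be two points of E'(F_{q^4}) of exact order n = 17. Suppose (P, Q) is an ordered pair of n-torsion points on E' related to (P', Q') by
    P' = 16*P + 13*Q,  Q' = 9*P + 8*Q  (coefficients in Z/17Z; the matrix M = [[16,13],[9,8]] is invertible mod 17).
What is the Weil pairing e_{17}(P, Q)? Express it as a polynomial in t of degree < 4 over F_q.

Since e_{17}(P,P)=e_{17}(Q,Q)=1 and e_{17}(Q,P)=e_{17}(P,Q)^{-1}, expanding e_{17}(16*P + 13*Q,9*P + 8*Q) leaves e(P,Q)^det(M).
det(M) mod 17 = 11; its inverse in (Z/17)^* is 14 (check: 11*14 mod 17 = 1).
Run Miller on y^2=x^3+173398662928300*x+30101830968055 over F_{271726547656259}: ladder 10001 (5 bits); e = f_P(D_Q)/f_Q(D_P).
f_P(D_Q)/f_Q(D_P) = 184795661970604 + 63170906358182*t + 81955247362811*t^2 + 13105856741354*t^3.
Thus e_{17}(P,Q) = 121559620614059 + 224831435521111*t + 154695160794390*t^2 + 235274555609544*t^3.

121559620614059 + 224831435521111*t + 154695160794390*t^2 + 235274555609544*t^3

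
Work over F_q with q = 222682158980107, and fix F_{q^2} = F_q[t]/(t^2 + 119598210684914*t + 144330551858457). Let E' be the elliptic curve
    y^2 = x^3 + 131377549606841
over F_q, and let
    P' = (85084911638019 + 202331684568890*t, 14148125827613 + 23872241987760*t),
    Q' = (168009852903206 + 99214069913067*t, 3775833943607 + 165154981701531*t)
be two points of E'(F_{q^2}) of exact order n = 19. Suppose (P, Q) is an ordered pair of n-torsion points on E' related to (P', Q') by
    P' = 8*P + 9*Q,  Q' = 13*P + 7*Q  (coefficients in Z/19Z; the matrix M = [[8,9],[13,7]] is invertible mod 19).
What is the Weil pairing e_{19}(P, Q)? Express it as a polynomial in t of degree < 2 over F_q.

32889430730508 + 92472371793409*t

The 19-Weil pairing on E[19] over F_{222682158980107} is alternating-bilinear: e_{19}(P',Q') = e_{19}(P,Q)^det(M).
So e_{19}(P,Q) = e_{19}(P',Q')^{14}, since 15*14 = 1 mod 19.
5-bit Miller (10011) on E'/F_{222682158980107} with a'=0, b'=131377549606841: accumulate tangent/chord ratios at Q'+S and P'+S'.
e_{19}(P',Q') = 11746989692146 + 178425467762296*t.
e_{19}(P,Q) = (11746989692146 + 178425467762296*t)^{14} = 32889430730508 + 92472371793409*t.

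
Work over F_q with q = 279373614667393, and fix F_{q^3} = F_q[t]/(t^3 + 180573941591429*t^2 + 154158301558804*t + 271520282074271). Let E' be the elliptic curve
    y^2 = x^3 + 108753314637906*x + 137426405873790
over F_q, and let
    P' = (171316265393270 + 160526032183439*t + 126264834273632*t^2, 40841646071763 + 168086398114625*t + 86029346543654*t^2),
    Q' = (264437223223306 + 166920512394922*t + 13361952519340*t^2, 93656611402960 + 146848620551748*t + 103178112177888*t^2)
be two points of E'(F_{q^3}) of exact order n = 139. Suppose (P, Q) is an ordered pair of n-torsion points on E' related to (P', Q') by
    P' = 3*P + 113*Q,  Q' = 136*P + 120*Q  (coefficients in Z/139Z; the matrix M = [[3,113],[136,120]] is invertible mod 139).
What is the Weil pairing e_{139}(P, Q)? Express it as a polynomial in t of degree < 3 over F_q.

257164099233638 + 147181061747357*t + 246769682991035*t^2

Under M = [[3,113],[136,120]] in GL_2(Z/139), e_{139}(P',Q') = e_{139}(P,Q)^(3*120-113*136 mod 139).
det(M) mod 139 = 4; its inverse in (Z/139)^* is 35 (check: 4*35 mod 139 = 1).
Run Miller on y^2=x^3+108753314637906*x+137426405873790 over F_{279373614667393}: ladder 10001011 (8 bits); e = f_P(D_Q)/f_Q(D_P).
e_{139}(P',Q') = 111373580725510 + 135770797073186*t + 80655554848707*t^2.
e_{139}(P,Q) = (111373580725510 + 135770797073186*t + 80655554848707*t^2)^{35} = 257164099233638 + 147181061747357*t + 246769682991035*t^2.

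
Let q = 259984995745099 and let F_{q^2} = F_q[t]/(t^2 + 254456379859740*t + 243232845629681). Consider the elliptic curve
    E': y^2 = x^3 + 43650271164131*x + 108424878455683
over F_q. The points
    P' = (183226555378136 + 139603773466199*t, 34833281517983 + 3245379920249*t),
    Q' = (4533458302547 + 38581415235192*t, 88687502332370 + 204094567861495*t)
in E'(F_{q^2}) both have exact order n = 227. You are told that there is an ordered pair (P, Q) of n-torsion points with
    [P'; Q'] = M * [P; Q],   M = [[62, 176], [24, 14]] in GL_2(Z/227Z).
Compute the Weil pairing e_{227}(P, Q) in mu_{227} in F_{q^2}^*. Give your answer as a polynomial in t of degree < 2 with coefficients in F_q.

238306621531924 + 149786283687011*t

The 227-Weil pairing on E[227] over F_{259984995745099} is alternating-bilinear: e_{227}(P',Q') = e_{227}(P,Q)^det(M).
det(M) mod 227 = 49; its inverse in (Z/227)^* is 139 (check: 49*139 mod 227 = 1).
Double-and-add over 11100011: 8-1 doublings, 5-1 additions; each step l_{T,T}/v_{2T} or l_{T,P'}/v at Q'+S for random S.
f_P(D_Q)/f_Q(D_P) = 93175097121733 + 31063731199737*t.
Raise to 139: e(P,Q) = 238306621531924 + 149786283687011*t in mu_{227}.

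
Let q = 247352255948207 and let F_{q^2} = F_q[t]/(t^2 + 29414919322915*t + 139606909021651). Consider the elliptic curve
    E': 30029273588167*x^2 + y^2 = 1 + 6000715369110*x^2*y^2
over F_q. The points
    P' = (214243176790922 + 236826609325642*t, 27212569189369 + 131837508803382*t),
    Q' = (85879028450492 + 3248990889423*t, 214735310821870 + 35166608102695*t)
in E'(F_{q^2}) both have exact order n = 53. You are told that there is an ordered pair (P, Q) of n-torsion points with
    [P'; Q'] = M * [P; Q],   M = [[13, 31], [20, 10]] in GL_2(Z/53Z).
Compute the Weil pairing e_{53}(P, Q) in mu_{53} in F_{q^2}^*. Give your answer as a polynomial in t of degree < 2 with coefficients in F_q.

137043362237119 + 242069357531878*t

e_{53}(aP+bQ,cP+dQ) = e_{53}(P,Q)^(ad-bc); with (a,b,c,d)=(13,31,20,10) this gives the det-53 law.
13*10 - 31*20 = -490; reduced mod 53: det = 40, inverse 4.
Edwards a_E,d_E -> Montgomery A=145908287228335,B=130714675712119 -> Weierstrass 218229667645857,153583824254049 via alpha=47230374150914,beta=67845203541816.
Build f_{53,P'} and f_{53,Q'} via the 6-bit ladder of 53=110101_2; evaluate at shifted divisors; quotient in F_{247352255948207^2}.
Miller gives e_{53}(P',Q') = 192731659031151 + 155735404474220*t in F_{247352255948207^2}.
Raise to 4: e(P,Q) = 137043362237119 + 242069357531878*t in mu_{53}.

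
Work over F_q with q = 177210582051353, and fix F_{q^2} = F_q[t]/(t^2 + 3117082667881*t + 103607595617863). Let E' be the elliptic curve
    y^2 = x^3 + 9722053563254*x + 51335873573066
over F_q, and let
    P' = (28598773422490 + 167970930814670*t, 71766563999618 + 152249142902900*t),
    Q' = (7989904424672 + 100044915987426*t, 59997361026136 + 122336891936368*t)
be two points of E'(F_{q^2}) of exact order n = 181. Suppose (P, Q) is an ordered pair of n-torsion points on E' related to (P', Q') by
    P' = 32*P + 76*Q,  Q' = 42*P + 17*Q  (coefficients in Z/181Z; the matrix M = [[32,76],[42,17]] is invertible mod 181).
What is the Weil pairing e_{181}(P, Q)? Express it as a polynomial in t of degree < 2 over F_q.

Since e_{181}(P,P)=e_{181}(Q,Q)=1 and e_{181}(Q,P)=e_{181}(P,Q)^{-1}, expanding e_{181}(32*P + 76*Q,42*P + 17*Q) leaves e(P,Q)^det(M).
Inverting 67 mod 181: 154. Thus e_{181}(P,Q) = e(P',Q')^{154}.
Build f_{181,P'} and f_{181,Q'} via the 8-bit ladder of 181=10110101_2; evaluate at shifted divisors; quotient in F_{177210582051353^2}.
f_P(D_Q)/f_Q(D_P) = 106776538776645 + 33516744986695*t.
(106776538776645 + 33516744986695*t)^{154} mod (177210582051353,f) = 149953085723060 + 55266715206482*t.

149953085723060 + 55266715206482*t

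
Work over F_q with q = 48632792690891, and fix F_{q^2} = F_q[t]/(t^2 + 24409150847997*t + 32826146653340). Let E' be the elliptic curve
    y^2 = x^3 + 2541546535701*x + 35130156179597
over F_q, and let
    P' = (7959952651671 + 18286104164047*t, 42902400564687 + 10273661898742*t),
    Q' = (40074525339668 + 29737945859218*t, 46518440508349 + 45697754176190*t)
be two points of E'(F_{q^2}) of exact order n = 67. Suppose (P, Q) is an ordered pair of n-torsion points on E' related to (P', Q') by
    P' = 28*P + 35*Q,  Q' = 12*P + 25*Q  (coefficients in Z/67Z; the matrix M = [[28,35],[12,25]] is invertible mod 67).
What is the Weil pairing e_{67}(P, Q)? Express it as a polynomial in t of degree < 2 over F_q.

24348671345582 + 28582640092838*t

Since e_{67}(P,P)=e_{67}(Q,Q)=1 and e_{67}(Q,P)=e_{67}(P,Q)^{-1}, expanding e_{67}(28*P + 35*Q,12*P + 25*Q) leaves e(P,Q)^det(M).
28*25 - 35*12 = 280; reduced mod 67: det = 12, inverse 28.
Double-and-add over 1000011: 7-1 doublings, 3-1 additions; each step l_{T,T}/v_{2T} or l_{T,P'}/v at Q'+S for random S.
Miller gives e_{67}(P',Q') = 9367657862614 + 7390812637531*t in F_{48632792690891^2}.
Raise to 28: e(P,Q) = 24348671345582 + 28582640092838*t in mu_{67}.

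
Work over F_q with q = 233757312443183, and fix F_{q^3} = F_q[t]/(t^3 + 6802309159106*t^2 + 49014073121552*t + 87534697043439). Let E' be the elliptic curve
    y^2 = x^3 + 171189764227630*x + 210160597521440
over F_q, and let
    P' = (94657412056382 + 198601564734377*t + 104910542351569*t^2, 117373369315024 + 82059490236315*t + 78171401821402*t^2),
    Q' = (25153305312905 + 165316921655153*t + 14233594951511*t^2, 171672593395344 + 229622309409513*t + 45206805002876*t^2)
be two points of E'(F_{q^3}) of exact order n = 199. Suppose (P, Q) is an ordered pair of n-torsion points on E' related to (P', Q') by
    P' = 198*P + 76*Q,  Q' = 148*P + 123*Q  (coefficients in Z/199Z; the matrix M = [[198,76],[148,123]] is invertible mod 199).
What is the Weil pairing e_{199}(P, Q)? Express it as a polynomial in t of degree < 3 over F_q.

The 199-Weil pairing on E[199] over F_{233757312443183} is alternating-bilinear: e_{199}(P',Q') = e_{199}(P,Q)^det(M).
So e_{199}(P,Q) = e_{199}(P',Q')^{135}, since 171*135 = 1 mod 199.
n = 199 = (11000111)_2 (8 bits, wt 5); accumulate f_{199,P'}(Q'+S)/f_{199,P'}(S) along the 7-step ladder.
Result: e(P',Q') = 115845043769434 + 129173841288586*t + 164414949933746*t^2.
Raise to 135: e(P,Q) = 140365324845237 + 57096464252929*t + 157140528825179*t^2 in mu_{199}.

140365324845237 + 57096464252929*t + 157140528825179*t^2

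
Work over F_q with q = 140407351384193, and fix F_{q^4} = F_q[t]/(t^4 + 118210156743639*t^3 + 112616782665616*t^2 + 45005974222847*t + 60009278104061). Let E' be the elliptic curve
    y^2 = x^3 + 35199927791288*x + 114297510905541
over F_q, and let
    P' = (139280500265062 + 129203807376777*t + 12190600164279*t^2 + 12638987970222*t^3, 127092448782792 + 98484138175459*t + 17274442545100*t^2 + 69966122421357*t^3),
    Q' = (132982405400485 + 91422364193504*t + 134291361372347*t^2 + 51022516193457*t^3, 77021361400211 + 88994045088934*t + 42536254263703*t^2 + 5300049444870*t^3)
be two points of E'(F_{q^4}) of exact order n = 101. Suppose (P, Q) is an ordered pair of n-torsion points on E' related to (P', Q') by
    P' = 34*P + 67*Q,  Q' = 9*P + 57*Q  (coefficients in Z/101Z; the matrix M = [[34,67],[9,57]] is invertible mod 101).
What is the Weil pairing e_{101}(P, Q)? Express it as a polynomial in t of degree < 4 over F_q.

67452622876382 + 57104804884101*t + 64103145664104*t^2 + 20738053895083*t^3

Since e_{101}(P,P)=e_{101}(Q,Q)=1 and e_{101}(Q,P)=e_{101}(P,Q)^{-1}, expanding e_{101}(34*P + 67*Q,9*P + 57*Q) leaves e(P,Q)^det(M).
34*57 - 67*9 = 1335; reduced mod 101: det = 22, inverse 23.
Miller loop for e_{101} over F_{140407351384193^4}: bits of 101 = 1100101; 6 double steps + 3 add steps, l/v at each.
Miller gives e_{101}(P',Q') = 126347600989029 + 27732822217551*t + 109145307795582*t^2 + 22271759131489*t^3 in F_{140407351384193^4}.
(126347600989029 + 27732822217551*t + 109145307795582*t^2 + 22271759131489*t^3)^{23} mod (140407351384193,f) = 67452622876382 + 57104804884101*t + 64103145664104*t^2 + 20738053895083*t^3.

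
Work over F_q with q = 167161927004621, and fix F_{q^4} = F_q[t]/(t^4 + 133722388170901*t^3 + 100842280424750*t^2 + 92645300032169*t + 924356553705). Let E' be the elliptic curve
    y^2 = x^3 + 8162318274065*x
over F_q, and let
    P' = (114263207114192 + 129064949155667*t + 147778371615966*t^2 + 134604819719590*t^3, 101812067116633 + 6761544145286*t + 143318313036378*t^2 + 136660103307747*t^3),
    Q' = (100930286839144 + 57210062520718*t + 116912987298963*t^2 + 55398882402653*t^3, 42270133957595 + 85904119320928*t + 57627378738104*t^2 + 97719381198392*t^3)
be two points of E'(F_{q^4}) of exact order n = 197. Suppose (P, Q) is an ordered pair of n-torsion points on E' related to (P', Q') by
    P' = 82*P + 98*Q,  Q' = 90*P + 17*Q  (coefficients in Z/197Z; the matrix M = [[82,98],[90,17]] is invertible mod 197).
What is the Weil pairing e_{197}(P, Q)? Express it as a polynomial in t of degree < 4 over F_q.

Under M = [[82,98],[90,17]] in GL_2(Z/197), e_{197}(P',Q') = e_{197}(P,Q)^(82*17-98*90 mod 197).
82*17 - 98*90 = -7426; reduced mod 197: det = 60, inverse 23.
n = 197 = (11000101)_2 (8 bits, wt 4); accumulate f_{197,P'}(Q'+S)/f_{197,P'}(S) along the 7-step ladder.
f_P(D_Q)/f_Q(D_P) = 119054579996277 + 29448486412177*t + 133695533274293*t^2 + 23828169258480*t^3.
Hence e(P,Q) = 134520875178026 + 30383961021377*t + 67634754256499*t^2 + 158211916661607*t^3 in F_{167161927004621^4}^*.

134520875178026 + 30383961021377*t + 67634754256499*t^2 + 158211916661607*t^3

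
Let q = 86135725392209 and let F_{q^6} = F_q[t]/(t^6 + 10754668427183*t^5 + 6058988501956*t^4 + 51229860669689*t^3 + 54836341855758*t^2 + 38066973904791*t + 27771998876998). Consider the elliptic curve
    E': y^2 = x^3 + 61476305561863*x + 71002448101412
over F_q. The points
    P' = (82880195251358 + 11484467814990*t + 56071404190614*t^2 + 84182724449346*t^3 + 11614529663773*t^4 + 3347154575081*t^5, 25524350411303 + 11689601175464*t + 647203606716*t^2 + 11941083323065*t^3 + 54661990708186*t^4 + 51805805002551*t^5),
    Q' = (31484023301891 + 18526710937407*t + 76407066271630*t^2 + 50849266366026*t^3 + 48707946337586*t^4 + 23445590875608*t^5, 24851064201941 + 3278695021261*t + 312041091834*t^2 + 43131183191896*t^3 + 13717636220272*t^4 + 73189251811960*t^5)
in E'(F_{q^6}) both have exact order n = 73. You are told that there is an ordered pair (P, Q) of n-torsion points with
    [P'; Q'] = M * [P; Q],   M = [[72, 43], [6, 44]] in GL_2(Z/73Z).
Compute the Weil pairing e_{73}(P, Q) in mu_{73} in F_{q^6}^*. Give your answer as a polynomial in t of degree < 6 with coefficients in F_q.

47877989831671 + 9606649962824*t + 42237964716040*t^2 + 32220925171405*t^3 + 6274148195693*t^4 + 84274056918615*t^5

e_{73} is bilinear + alternating on E[73], so e_{73}(72*P + 43*Q, 6*P + 44*Q) = e_{73}(P,Q)^(72*44-43*6).
det M = 72*44 - 43*6 = 2910 = 63 (mod 73); 63^{-1} = 51 (mod 73).
7-bit Miller (1001001) on E'/F_{86135725392209} with a'=61476305561863, b'=71002448101412: accumulate tangent/chord ratios at Q'+S and P'+S'.
f_P(D_Q)/f_Q(D_P) = 41612710591313 + 75858968067805*t + 21806053031287*t^2 + 24500768621779*t^3 + 41845416140793*t^4 + 38164157733236*t^5.
Raise to 51: e(P,Q) = 47877989831671 + 9606649962824*t + 42237964716040*t^2 + 32220925171405*t^3 + 6274148195693*t^4 + 84274056918615*t^5 in mu_{73}.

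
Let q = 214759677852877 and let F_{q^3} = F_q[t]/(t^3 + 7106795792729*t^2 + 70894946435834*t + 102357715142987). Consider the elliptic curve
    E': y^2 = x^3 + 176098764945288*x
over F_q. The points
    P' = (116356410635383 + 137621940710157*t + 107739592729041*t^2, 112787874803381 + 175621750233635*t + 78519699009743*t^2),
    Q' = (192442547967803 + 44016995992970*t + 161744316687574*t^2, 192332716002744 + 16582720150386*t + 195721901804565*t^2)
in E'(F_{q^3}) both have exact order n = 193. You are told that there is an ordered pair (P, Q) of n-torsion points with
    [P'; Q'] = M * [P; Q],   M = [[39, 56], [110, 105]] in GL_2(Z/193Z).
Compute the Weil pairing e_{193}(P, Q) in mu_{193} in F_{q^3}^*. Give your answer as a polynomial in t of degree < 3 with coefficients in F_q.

158103062517147 + 191150778481179*t + 3681297543288*t^2

Alternating bilinearity on E[193] (values in mu_{193} in F_{214759677852877^3}) gives e(P',Q') = e(P,Q)^det(M).
So e_{193}(P,Q) = e_{193}(P',Q')^{10}, since 58*10 = 1 mod 193.
8-bit Miller (11000001) on E'/F_{214759677852877} with a'=176098764945288, b'=0: accumulate tangent/chord ratios at Q'+S and P'+S'.
The quotient is 1722989205914 + 189509859126769*t + 124329197033302*t^2.
Raise to 10: e(P,Q) = 158103062517147 + 191150778481179*t + 3681297543288*t^2 in mu_{193}.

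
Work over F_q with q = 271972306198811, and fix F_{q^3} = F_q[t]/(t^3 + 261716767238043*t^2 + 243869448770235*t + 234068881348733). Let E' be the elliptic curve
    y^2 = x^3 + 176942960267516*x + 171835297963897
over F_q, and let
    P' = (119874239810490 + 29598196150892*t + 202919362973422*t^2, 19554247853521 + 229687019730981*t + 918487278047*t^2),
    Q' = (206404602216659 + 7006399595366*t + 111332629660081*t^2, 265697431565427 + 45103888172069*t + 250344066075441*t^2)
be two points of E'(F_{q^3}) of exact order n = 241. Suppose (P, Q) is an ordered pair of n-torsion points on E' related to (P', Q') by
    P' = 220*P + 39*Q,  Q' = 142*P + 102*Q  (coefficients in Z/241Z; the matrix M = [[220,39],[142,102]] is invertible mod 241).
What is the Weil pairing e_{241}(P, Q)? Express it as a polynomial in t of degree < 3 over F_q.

e_{241} is bilinear + alternating on E[241], so e_{241}(220*P + 39*Q, 142*P + 102*Q) = e_{241}(P,Q)^(220*102-39*142).
220*102 - 39*142 = 16902; reduced mod 241: det = 32, inverse 113.
n = 241 = (11110001)_2 (8 bits, wt 5); accumulate f_{241,P'}(Q'+S)/f_{241,P'}(S) along the 7-step ladder.
The quotient is 198211185972357 + 214389713370599*t + 211757092992373*t^2.
(198211185972357 + 214389713370599*t + 211757092992373*t^2)^{113} mod (271972306198811,f) = 31291101557116 + 192205081260024*t + 68852704756964*t^2.

31291101557116 + 192205081260024*t + 68852704756964*t^2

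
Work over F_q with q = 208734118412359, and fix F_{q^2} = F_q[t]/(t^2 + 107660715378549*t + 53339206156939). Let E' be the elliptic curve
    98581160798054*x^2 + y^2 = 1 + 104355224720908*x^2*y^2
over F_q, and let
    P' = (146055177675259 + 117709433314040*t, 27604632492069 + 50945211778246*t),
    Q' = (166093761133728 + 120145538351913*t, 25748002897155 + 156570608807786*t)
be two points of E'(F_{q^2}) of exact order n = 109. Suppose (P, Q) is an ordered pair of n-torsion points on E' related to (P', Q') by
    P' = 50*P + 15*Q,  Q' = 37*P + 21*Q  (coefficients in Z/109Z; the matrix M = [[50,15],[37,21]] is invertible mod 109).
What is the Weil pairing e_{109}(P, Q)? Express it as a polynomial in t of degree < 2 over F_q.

36300217060681 + 126030874307934*t

e_{109}(aP+bQ,cP+dQ) = e_{109}(P,Q)^(ad-bc); with (a,b,c,d)=(50,15,37,21) this gives the det-109 law.
Hence e(P,Q) = e(P',Q')^{85} where 85 = 59^{-1} mod 109.
Edwards->Montgomery: u=(1+y)/(1-y), v=u/x -> 25555283277847v^2=u^3+204477725926184u^2+u; then x_W=102923543225466u+33822730919827: y^2=x^3+165040477669839*x+167158705920172.
Double-and-add over 1101101: 7-1 doublings, 5-1 additions; each step l_{T,T}/v_{2T} or l_{T,P'}/v at Q'+S for random S.
Result: e(P',Q') = 149293238809713 + 26120161012146*t.
(149293238809713 + 26120161012146*t)^{85} mod (208734118412359,f) = 36300217060681 + 126030874307934*t.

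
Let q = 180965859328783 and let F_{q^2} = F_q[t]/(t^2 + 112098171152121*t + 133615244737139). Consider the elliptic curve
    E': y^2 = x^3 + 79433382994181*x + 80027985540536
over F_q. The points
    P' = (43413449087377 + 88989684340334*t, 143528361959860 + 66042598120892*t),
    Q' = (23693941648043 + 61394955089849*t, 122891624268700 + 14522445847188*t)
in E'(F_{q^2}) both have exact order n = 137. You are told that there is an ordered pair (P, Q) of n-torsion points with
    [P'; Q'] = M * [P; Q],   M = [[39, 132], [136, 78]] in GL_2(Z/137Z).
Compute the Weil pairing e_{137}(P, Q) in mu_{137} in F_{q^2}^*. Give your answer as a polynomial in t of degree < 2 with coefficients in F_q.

e_{137}(aP+bQ,cP+dQ) = e_{137}(P,Q)^(ad-bc); with (a,b,c,d)=(39,132,136,78) this gives the det-137 law.
Hence e(P,Q) = e(P',Q')^{6} where 6 = 23^{-1} mod 137.
Run Miller on y^2=x^3+79433382994181*x+80027985540536 over F_{180965859328783}: ladder 10001001 (8 bits); e = f_P(D_Q)/f_Q(D_P).
f_P(D_Q)/f_Q(D_P) = 6535973586511 + 96309049148569*t.
Raise to 6: e(P,Q) = 35159564561422 + 48134980897377*t in mu_{137}.

35159564561422 + 48134980897377*t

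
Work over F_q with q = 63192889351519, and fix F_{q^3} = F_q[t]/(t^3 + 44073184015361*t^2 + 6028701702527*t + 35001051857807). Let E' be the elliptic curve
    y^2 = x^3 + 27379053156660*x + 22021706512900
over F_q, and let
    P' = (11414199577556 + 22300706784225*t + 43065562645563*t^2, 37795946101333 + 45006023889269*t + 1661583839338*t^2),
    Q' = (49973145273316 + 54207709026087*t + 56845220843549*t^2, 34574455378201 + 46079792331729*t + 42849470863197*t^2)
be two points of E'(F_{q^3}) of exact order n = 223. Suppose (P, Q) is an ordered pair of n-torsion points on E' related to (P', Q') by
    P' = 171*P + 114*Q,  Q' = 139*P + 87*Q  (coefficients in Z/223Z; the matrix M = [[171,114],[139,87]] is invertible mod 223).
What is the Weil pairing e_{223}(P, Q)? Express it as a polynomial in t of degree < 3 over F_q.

27676050255026 + 2781748039403*t + 50967026935490*t^2

Alternating bilinearity on E[223] (values in mu_{223} in F_{63192889351519^3}) gives e(P',Q') = e(P,Q)^det(M).
171*87 - 114*139 = -969; reduced mod 223: det = 146, inverse 139.
Miller loop for e_{223} over F_{63192889351519^3}: bits of 223 = 11011111; 7 double steps + 6 add steps, l/v at each.
The quotient is 24578963568080 + 15716193304213*t + 27343167760863*t^2.
(24578963568080 + 15716193304213*t + 27343167760863*t^2)^{139} mod (63192889351519,f) = 27676050255026 + 2781748039403*t + 50967026935490*t^2.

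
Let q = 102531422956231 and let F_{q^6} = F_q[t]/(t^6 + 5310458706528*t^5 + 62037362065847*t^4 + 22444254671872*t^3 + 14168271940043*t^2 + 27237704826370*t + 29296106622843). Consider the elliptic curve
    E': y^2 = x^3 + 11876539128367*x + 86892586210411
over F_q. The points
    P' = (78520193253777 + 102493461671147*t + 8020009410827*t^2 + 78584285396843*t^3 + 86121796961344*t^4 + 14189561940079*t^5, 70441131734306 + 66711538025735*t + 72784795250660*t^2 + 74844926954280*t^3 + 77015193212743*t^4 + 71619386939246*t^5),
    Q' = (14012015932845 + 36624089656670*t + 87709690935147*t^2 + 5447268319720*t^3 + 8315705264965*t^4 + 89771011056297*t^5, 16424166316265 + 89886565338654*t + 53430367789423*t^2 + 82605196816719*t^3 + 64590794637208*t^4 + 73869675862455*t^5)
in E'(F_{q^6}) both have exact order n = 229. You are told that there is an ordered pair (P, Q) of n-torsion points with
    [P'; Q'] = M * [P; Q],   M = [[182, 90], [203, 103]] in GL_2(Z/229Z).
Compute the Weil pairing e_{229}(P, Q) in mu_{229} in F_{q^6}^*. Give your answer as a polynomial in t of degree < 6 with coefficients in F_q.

59387688611595 + 18283134243693*t + 22044069419426*t^2 + 96676710033585*t^3 + 32121164888810*t^4 + 83176812077840*t^5

Since e_{229}(P,P)=e_{229}(Q,Q)=1 and e_{229}(Q,P)=e_{229}(P,Q)^{-1}, expanding e_{229}(182*P + 90*Q,203*P + 103*Q) leaves e(P,Q)^det(M).
Hence e(P,Q) = e(P',Q')^{140} where 140 = 18^{-1} mod 229.
Build f_{229,P'} and f_{229,Q'} via the 8-bit ladder of 229=11100101_2; evaluate at shifted divisors; quotient in F_{102531422956231^6}.
The quotient is 84145949328768 + 22783014648651*t + 95242157558235*t^2 + 51460901235928*t^3 + 71426267735049*t^4 + 85958186922208*t^5.
Raise to 140: e(P,Q) = 59387688611595 + 18283134243693*t + 22044069419426*t^2 + 96676710033585*t^3 + 32121164888810*t^4 + 83176812077840*t^5 in mu_{229}.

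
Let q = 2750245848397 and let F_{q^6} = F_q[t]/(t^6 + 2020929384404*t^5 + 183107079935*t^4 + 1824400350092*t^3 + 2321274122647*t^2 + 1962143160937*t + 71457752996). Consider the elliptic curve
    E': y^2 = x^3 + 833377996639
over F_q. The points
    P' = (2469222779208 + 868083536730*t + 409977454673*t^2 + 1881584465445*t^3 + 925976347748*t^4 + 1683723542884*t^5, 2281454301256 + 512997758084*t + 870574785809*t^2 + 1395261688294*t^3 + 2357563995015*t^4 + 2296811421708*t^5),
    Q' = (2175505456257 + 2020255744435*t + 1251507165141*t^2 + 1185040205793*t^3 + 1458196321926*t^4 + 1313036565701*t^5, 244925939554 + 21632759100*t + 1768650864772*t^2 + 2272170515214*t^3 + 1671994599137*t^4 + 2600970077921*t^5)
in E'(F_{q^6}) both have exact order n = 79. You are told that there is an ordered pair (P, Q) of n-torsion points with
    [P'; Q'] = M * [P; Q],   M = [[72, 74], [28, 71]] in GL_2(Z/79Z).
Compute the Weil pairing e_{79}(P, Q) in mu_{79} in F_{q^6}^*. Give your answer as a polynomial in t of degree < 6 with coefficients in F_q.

e_{79} is bilinear + alternating on E[79], so e_{79}(72*P + 74*Q, 28*P + 71*Q) = e_{79}(P,Q)^(72*71-74*28).
Inverting 38 mod 79: 52. Thus e_{79}(P,Q) = e(P',Q')^{52}.
Build f_{79,P'} and f_{79,Q'} via the 7-bit ladder of 79=1001111_2; evaluate at shifted divisors; quotient in F_{2750245848397^6}.
The quotient is 2294619500027 + 950896849209*t + 178110583705*t^2 + 1300295947284*t^3 + 2578069904137*t^4 + 477457976827*t^5.
Thus e_{79}(P,Q) = 2640523571580 + 2316061394227*t + 933356098289*t^2 + 1200026611842*t^3 + 338154112785*t^4 + 2423180621588*t^5.

2640523571580 + 2316061394227*t + 933356098289*t^2 + 1200026611842*t^3 + 338154112785*t^4 + 2423180621588*t^5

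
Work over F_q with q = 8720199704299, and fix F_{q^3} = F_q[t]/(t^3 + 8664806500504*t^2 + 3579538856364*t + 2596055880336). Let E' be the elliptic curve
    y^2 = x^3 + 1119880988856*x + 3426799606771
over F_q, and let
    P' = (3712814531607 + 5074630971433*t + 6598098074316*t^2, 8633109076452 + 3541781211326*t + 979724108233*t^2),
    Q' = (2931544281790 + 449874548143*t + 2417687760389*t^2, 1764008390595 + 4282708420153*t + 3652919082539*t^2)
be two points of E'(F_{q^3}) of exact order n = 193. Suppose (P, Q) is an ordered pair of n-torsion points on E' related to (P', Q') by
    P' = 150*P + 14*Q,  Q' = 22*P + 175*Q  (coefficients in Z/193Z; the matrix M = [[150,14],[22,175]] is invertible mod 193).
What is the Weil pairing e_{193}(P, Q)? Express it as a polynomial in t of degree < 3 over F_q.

Under M = [[150,14],[22,175]] in GL_2(Z/193), e_{193}(P',Q') = e_{193}(P,Q)^(150*175-14*22 mod 193).
det M = 150*175 - 14*22 = 25942 = 80 (mod 193); 80^{-1} = 152 (mod 193).
Double-and-add over 11000001: 8-1 doublings, 3-1 additions; each step l_{T,T}/v_{2T} or l_{T,P'}/v at Q'+S for random S.
Result: e(P',Q') = 4569726171704 + 5136179259044*t + 1702567955819*t^2.
(4569726171704 + 5136179259044*t + 1702567955819*t^2)^{152} mod (8720199704299,f) = 828653546920 + 7913873357237*t + 4824602703339*t^2.

828653546920 + 7913873357237*t + 4824602703339*t^2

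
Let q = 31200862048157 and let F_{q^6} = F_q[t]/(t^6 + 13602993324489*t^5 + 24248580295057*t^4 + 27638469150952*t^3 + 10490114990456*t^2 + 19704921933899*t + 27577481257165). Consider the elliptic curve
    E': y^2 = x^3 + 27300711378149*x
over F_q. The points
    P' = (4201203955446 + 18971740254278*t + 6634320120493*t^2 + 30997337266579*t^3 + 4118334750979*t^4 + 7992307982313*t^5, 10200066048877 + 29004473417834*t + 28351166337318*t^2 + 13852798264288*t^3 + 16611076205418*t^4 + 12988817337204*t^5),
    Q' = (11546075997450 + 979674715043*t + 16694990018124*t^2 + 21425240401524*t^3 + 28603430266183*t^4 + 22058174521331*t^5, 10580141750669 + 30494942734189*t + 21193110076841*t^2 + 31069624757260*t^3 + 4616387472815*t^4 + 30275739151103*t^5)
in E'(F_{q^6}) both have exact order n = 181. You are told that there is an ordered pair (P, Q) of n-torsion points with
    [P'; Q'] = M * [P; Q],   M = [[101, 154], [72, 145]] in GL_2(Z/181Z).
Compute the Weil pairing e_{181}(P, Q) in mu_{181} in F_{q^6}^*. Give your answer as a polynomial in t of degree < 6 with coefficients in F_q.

7014536425560 + 15660502555817*t + 15767264185096*t^2 + 13782687330028*t^3 + 2403308466919*t^4 + 13188056113486*t^5

e_{181}(aP+bQ,cP+dQ) = e_{181}(P,Q)^(ad-bc); with (a,b,c,d)=(101,154,72,145) this gives the det-181 law.
Inverting 118 mod 181: 158. Thus e_{181}(P,Q) = e(P',Q')^{158}.
Build f_{181,P'} and f_{181,Q'} via the 8-bit ladder of 181=10110101_2; evaluate at shifted divisors; quotient in F_{31200862048157^6}.
e_{181}(P',Q') = 26875809677705 + 19405973605011*t + 5658240442447*t^2 + 17805332585496*t^3 + 471318812831*t^4 + 18156951455679*t^5.
Thus e_{181}(P,Q) = 7014536425560 + 15660502555817*t + 15767264185096*t^2 + 13782687330028*t^3 + 2403308466919*t^4 + 13188056113486*t^5.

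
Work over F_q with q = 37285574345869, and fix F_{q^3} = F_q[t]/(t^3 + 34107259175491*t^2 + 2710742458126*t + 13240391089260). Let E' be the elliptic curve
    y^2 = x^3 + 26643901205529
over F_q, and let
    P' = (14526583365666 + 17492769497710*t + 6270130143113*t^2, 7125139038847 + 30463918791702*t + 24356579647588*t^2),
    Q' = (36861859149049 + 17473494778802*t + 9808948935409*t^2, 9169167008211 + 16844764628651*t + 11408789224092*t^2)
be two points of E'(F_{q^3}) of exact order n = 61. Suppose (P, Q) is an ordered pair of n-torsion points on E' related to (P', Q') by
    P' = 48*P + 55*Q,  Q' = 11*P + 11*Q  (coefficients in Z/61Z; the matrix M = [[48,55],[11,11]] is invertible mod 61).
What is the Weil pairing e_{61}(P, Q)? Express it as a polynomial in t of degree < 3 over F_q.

20558393128106 + 2592111732526*t + 9855211722062*t^2

Since e_{61}(P,P)=e_{61}(Q,Q)=1 and e_{61}(Q,P)=e_{61}(P,Q)^{-1}, expanding e_{61}(48*P + 55*Q,11*P + 11*Q) leaves e(P,Q)^det(M).
det(M) mod 61 = 45; its inverse in (Z/61)^* is 19 (check: 45*19 mod 61 = 1).
6-bit Miller (111101) on E'/F_{37285574345869} with a'=0, b'=26643901205529: accumulate tangent/chord ratios at Q'+S and P'+S'.
Miller gives e_{61}(P',Q') = 16061095273520 + 24541153371579*t + 15937621710287*t^2 in F_{37285574345869^3}.
Hence e(P,Q) = 20558393128106 + 2592111732526*t + 9855211722062*t^2 in F_{37285574345869^3}^*.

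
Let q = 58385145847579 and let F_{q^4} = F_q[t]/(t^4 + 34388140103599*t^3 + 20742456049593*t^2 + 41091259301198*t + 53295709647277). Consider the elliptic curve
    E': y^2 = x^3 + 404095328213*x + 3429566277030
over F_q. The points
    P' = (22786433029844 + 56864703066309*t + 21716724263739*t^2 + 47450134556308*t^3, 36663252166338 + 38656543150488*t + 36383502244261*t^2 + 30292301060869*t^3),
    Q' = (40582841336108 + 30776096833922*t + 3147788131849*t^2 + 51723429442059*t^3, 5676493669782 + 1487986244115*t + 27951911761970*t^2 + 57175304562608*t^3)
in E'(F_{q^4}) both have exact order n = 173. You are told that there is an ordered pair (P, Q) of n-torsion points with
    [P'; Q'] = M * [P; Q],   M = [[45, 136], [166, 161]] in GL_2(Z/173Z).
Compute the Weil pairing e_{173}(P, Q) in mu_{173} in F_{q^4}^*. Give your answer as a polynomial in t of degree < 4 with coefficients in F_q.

The 173-Weil pairing on E[173] over F_{58385145847579} is alternating-bilinear: e_{173}(P',Q') = e_{173}(P,Q)^det(M).
So e_{173}(P,Q) = e_{173}(P',Q')^{97}, since 66*97 = 1 mod 173.
Miller loop for e_{173} over F_{58385145847579^4}: bits of 173 = 10101101; 7 double steps + 4 add steps, l/v at each.
f_P(D_Q)/f_Q(D_P) = 50258795919640 + 45269748789369*t + 8450641155609*t^2 + 56537278541304*t^3.
Thus e_{173}(P,Q) = 38902457637842 + 26472653382810*t + 42688774168341*t^2 + 44303078007778*t^3.

38902457637842 + 26472653382810*t + 42688774168341*t^2 + 44303078007778*t^3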